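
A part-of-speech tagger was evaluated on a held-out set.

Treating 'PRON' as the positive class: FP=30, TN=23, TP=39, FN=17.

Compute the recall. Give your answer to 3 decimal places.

Recall = TP/(TP+FN) = 39/(39+17) = 39/56 = 0.696

0.696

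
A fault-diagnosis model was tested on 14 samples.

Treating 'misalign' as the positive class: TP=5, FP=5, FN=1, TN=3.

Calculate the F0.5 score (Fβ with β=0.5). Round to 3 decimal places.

Fβ = (1+β²)·TP / ((1+β²)·TP + β²·FN + FP), with β²=1/4
= 1.25·5 / (1.25·5 + 0.25·1 + 5) = 0.543

0.543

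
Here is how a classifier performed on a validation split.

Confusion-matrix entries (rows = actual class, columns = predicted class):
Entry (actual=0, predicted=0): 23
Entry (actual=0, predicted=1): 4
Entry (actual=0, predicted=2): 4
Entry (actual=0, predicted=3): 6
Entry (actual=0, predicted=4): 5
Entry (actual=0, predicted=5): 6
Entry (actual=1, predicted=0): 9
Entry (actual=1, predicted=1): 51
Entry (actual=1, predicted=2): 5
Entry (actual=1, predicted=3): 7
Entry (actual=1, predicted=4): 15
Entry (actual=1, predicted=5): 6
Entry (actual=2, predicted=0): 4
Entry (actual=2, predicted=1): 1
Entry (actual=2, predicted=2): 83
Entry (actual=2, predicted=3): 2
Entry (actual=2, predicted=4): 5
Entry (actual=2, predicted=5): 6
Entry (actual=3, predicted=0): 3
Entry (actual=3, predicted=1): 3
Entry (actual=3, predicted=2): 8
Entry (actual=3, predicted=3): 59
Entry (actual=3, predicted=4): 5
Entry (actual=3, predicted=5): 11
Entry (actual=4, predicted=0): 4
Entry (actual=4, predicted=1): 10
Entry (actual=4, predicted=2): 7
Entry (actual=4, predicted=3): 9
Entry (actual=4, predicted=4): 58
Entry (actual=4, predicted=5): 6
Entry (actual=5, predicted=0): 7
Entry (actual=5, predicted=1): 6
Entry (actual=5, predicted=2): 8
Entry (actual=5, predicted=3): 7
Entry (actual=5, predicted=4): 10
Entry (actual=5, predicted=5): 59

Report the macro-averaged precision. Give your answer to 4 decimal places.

0.6228

Per-class precision (TP/(TP+FP)):
  0: TP=23, FP=9+4+3+4+7=27 → 23/50 = 0.46000
  1: TP=51, FP=4+1+3+10+6=24 → 51/75 = 0.68000
  2: TP=83, FP=4+5+8+7+8=32 → 83/115 = 0.72174
  3: TP=59, FP=6+7+2+9+7=31 → 59/90 = 0.65556
  4: TP=58, FP=5+15+5+5+10=40 → 58/98 = 0.59184
  5: TP=59, FP=6+6+6+11+6=35 → 59/94 = 0.62766
Macro-precision = mean = (0.46000 + 0.68000 + 0.72174 + 0.65556 + 0.59184 + 0.62766) / 6 = 0.6228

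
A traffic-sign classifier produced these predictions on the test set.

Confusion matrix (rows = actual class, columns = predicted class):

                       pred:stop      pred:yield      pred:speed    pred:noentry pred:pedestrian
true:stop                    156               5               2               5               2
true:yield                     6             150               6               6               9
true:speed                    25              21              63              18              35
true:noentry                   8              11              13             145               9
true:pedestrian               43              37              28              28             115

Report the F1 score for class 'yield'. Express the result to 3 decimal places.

0.748

One-vs-rest for 'yield': TP = diagonal; FP = other classes predicted 'yield'; FN = 'yield' predicted as other.
F1 score = 2·TP/(2·TP+FP+FN).
yield: TP=150, FP=5+21+11+37=74, FN=6+6+6+9=27 → 300/401 = 0.7481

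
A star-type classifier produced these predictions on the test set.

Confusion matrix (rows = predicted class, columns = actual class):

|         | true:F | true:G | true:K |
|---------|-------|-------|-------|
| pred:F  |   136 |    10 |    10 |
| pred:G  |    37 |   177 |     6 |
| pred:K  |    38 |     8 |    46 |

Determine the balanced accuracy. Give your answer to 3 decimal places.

Balanced accuracy = mean of per-class recall.
  F: recall = 136/211 = 0.6445
  G: recall = 177/195 = 0.9077
  K: recall = 46/62 = 0.7419
Mean = (0.6445 + 0.9077 + 0.7419) / 3 = 0.765

0.765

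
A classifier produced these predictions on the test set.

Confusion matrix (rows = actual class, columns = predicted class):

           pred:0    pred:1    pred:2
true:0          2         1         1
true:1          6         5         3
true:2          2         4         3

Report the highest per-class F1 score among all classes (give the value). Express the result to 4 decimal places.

Per-class F1 score (2·TP/(2·TP+FP+FN)):
  0: TP=2, FP=6+2=8, FN=1+1=2 → 4/14 = 0.28571
  1: TP=5, FP=1+4=5, FN=6+3=9 → 10/24 = 0.41667
  2: TP=3, FP=1+3=4, FN=2+4=6 → 6/16 = 0.37500
Highest is class '1' with F1 score = 0.4167.

0.4167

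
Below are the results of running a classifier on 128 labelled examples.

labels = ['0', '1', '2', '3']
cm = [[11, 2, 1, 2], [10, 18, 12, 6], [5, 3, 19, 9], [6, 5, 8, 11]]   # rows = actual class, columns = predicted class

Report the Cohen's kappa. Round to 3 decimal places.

0.282

Observed agreement pₒ = trace/N = 59/128 = 0.4609
Expected agreement pₑ = Σ (rowᵢ·colᵢ)/N² = (16·32 + 46·28 + 36·40 + 30·28)/128² = 0.2490
κ = (pₒ − pₑ)/(1 − pₑ) = (0.4609 − 0.2490)/(1 − 0.2490) = 0.282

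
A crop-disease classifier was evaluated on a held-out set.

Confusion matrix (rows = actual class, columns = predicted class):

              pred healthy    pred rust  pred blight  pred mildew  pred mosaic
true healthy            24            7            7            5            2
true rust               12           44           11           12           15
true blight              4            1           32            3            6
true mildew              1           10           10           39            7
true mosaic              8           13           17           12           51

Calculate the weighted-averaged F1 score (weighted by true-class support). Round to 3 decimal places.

Per-class F1 score (2·TP/(2·TP+FP+FN)):
  healthy: TP=24, FP=12+4+1+8=25, FN=7+7+5+2=21 → 48/94 = 0.5106
  rust: TP=44, FP=7+1+10+13=31, FN=12+11+12+15=50 → 88/169 = 0.5207
  blight: TP=32, FP=7+11+10+17=45, FN=4+1+3+6=14 → 64/123 = 0.5203
  mildew: TP=39, FP=5+12+3+12=32, FN=1+10+10+7=28 → 78/138 = 0.5652
  mosaic: TP=51, FP=2+15+6+7=30, FN=8+13+17+12=50 → 102/182 = 0.5604
Weighted-F1 score = Σ (supportᵢ/N)·F1 scoreᵢ with N=353: (45/353)·0.5106 + (94/353)·0.5207 + (46/353)·0.5203 + (67/353)·0.5652 + (101/353)·0.5604 = 0.539

0.539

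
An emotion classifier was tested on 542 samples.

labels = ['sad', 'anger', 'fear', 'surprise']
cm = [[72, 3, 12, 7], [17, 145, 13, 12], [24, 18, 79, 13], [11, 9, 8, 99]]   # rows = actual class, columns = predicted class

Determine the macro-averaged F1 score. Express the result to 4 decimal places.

0.7178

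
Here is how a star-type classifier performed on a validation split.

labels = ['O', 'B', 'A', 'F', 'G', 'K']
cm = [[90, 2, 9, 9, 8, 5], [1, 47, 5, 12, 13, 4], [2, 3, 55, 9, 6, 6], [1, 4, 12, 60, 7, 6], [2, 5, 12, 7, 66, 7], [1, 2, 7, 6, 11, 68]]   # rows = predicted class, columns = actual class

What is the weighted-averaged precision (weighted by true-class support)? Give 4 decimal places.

0.6778

Per-class precision (TP/(TP+FP)):
  O: TP=90, FP=2+9+9+8+5=33 → 90/123 = 0.73171
  B: TP=47, FP=1+5+12+13+4=35 → 47/82 = 0.57317
  A: TP=55, FP=2+3+9+6+6=26 → 55/81 = 0.67901
  F: TP=60, FP=1+4+12+7+6=30 → 60/90 = 0.66667
  G: TP=66, FP=2+5+12+7+7=33 → 66/99 = 0.66667
  K: TP=68, FP=1+2+7+6+11=27 → 68/95 = 0.71579
Weighted-precision = Σ (supportᵢ/N)·precisionᵢ with N=570: (97/570)·0.73171 + (63/570)·0.57317 + (100/570)·0.67901 + (103/570)·0.66667 + (111/570)·0.66667 + (96/570)·0.71579 = 0.6778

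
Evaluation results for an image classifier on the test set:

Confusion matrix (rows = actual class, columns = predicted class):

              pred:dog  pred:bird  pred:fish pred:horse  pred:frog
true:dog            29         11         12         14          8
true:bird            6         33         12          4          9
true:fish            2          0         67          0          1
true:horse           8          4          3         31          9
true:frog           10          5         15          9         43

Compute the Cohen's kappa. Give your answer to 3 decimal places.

Observed agreement pₒ = trace/N = 203/345 = 0.5884
Expected agreement pₑ = Σ (rowᵢ·colᵢ)/N² = (74·55 + 64·53 + 70·109 + 55·58 + 82·70)/345² = 0.2018
κ = (pₒ − pₑ)/(1 − pₑ) = (0.5884 − 0.2018)/(1 − 0.2018) = 0.484

0.484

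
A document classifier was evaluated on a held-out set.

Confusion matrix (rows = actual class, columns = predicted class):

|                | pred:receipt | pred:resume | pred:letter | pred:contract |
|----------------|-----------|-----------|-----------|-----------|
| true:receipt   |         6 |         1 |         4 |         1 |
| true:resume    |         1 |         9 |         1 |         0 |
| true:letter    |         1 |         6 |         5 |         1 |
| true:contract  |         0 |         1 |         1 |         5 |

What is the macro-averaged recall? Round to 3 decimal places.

Per-class recall (TP/(TP+FN)):
  receipt: TP=6, FN=1+4+1=6 → 6/12 = 0.5000
  resume: TP=9, FN=1+1+0=2 → 9/11 = 0.8182
  letter: TP=5, FN=1+6+1=8 → 5/13 = 0.3846
  contract: TP=5, FN=0+1+1=2 → 5/7 = 0.7143
Macro-recall = mean = (0.5000 + 0.8182 + 0.3846 + 0.7143) / 4 = 0.604

0.604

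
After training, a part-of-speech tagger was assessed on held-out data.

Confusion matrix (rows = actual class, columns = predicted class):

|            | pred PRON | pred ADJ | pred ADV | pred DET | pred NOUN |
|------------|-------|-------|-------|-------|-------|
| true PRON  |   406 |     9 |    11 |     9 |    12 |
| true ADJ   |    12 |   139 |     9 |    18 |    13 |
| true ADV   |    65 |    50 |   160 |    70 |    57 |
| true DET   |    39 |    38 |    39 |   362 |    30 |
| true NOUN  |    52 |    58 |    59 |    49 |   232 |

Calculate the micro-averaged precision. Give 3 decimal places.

0.650

Micro-averaging pools counts across classes: ΣTP=1299, ΣFP=699, ΣFN=699.
Micro-precision = TP/(TP+FP) on pooled counts = 0.650 (equals overall accuracy in single-label multiclass).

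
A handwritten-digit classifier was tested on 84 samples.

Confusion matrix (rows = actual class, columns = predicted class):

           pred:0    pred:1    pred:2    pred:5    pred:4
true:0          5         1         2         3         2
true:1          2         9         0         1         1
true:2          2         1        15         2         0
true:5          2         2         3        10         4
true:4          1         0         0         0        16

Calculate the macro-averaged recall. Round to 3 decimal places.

0.649

Per-class recall (TP/(TP+FN)):
  0: TP=5, FN=1+2+3+2=8 → 5/13 = 0.3846
  1: TP=9, FN=2+0+1+1=4 → 9/13 = 0.6923
  2: TP=15, FN=2+1+2+0=5 → 15/20 = 0.7500
  5: TP=10, FN=2+2+3+4=11 → 10/21 = 0.4762
  4: TP=16, FN=1+0+0+0=1 → 16/17 = 0.9412
Macro-recall = mean = (0.3846 + 0.6923 + 0.7500 + 0.4762 + 0.9412) / 5 = 0.649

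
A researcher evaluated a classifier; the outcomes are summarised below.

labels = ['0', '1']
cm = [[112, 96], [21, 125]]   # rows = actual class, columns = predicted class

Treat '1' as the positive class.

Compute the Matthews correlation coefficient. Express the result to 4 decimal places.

0.4011

MCC = (TP·TN − FP·FN) / √((TP+FP)(TP+FN)(TN+FP)(TN+FN))
Numerator = 125·112 − 96·21 = 11984
Denominator = √(221·146·208·133) = √892606624 = 29876.5230
MCC = 11984 / 29876.5230 = 0.4011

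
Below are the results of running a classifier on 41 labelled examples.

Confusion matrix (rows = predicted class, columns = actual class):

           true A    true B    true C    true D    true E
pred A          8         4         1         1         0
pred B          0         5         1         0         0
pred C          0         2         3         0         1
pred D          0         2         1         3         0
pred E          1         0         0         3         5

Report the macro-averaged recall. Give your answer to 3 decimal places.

0.607

Per-class recall (TP/(TP+FN)):
  A: TP=8, FN=0+0+0+1=1 → 8/9 = 0.8889
  B: TP=5, FN=4+2+2+0=8 → 5/13 = 0.3846
  C: TP=3, FN=1+1+1+0=3 → 3/6 = 0.5000
  D: TP=3, FN=1+0+0+3=4 → 3/7 = 0.4286
  E: TP=5, FN=0+0+1+0=1 → 5/6 = 0.8333
Macro-recall = mean = (0.8889 + 0.3846 + 0.5000 + 0.4286 + 0.8333) / 5 = 0.607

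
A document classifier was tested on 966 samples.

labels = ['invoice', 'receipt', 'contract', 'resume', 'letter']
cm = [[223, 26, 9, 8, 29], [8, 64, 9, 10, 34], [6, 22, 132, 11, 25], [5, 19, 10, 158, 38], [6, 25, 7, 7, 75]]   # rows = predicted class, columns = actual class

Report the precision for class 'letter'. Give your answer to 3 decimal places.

0.625

One-vs-rest for 'letter': TP = diagonal; FP = other classes predicted 'letter'; FN = 'letter' predicted as other.
precision = TP/(TP+FP).
letter: TP=75, FP=6+25+7+7=45 → 75/120 = 0.6250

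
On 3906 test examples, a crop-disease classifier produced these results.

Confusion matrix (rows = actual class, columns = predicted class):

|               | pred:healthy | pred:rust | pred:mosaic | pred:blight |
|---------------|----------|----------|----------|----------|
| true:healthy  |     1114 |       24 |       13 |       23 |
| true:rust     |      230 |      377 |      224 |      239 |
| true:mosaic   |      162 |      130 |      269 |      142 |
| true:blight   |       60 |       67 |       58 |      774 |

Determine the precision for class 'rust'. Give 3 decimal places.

0.630

Take TP from the diagonal, FP from the rest of the 'rust' prediction marginal, FN from the rest of the 'rust' actual marginal.
precision = TP/(TP+FP).
rust: TP=377, FP=24+130+67=221 → 377/598 = 0.6304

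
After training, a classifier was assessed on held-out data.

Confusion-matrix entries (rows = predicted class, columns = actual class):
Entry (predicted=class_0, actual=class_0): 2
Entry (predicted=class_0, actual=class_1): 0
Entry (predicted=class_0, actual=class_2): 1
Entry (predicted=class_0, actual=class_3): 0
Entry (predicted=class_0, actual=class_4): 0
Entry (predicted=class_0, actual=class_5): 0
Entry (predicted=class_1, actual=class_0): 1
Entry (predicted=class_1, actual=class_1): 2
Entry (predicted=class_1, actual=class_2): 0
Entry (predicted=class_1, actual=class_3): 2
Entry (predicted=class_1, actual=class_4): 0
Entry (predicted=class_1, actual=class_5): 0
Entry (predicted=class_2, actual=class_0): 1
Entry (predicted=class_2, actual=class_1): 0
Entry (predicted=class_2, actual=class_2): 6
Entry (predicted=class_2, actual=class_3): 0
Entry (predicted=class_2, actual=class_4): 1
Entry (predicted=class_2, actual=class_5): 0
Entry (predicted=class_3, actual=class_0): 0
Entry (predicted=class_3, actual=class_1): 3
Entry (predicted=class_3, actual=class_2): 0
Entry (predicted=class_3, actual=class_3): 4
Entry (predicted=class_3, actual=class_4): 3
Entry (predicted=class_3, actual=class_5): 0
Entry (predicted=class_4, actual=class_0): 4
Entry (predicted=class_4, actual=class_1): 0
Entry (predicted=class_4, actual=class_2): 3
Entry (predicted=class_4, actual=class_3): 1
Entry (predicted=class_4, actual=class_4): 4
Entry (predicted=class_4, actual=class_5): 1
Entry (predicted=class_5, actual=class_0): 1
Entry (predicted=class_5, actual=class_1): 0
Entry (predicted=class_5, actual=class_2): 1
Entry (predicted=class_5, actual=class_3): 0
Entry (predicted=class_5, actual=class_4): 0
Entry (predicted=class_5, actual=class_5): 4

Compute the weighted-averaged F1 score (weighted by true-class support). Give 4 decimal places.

Per-class F1 score (2·TP/(2·TP+FP+FN)):
  class_0: TP=2, FP=0+1+0+0+0=1, FN=1+1+0+4+1=7 → 4/12 = 0.33333
  class_1: TP=2, FP=1+0+2+0+0=3, FN=0+0+3+0+0=3 → 4/10 = 0.40000
  class_2: TP=6, FP=1+0+0+1+0=2, FN=1+0+0+3+1=5 → 12/19 = 0.63158
  class_3: TP=4, FP=0+3+0+3+0=6, FN=0+2+0+1+0=3 → 8/17 = 0.47059
  class_4: TP=4, FP=4+0+3+1+1=9, FN=0+0+1+3+0=4 → 8/21 = 0.38095
  class_5: TP=4, FP=1+0+1+0+0=2, FN=0+0+0+0+1=1 → 8/11 = 0.72727
Weighted-F1 score = Σ (supportᵢ/N)·F1 scoreᵢ with N=45: (9/45)·0.33333 + (5/45)·0.40000 + (11/45)·0.63158 + (7/45)·0.47059 + (8/45)·0.38095 + (5/45)·0.72727 = 0.4872

0.4872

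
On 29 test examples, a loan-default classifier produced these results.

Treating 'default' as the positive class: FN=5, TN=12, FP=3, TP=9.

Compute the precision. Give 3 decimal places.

0.750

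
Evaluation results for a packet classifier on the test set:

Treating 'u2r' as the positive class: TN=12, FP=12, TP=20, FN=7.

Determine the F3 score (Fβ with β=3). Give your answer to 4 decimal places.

Fβ = (1+β²)·TP / ((1+β²)·TP + β²·FN + FP), with β²=9
= 10·20 / (10·20 + 9·7 + 12) = 0.7273

0.7273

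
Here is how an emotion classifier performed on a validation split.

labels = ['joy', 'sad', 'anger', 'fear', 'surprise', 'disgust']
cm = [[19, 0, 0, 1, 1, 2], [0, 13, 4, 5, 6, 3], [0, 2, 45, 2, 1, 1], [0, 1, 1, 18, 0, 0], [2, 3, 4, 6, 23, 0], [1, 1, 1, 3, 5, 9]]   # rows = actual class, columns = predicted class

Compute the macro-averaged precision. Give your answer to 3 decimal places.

0.681

Per-class precision (TP/(TP+FP)):
  joy: TP=19, FP=0+0+0+2+1=3 → 19/22 = 0.8636
  sad: TP=13, FP=0+2+1+3+1=7 → 13/20 = 0.6500
  anger: TP=45, FP=0+4+1+4+1=10 → 45/55 = 0.8182
  fear: TP=18, FP=1+5+2+6+3=17 → 18/35 = 0.5143
  surprise: TP=23, FP=1+6+1+0+5=13 → 23/36 = 0.6389
  disgust: TP=9, FP=2+3+1+0+0=6 → 9/15 = 0.6000
Macro-precision = mean = (0.8636 + 0.6500 + 0.8182 + 0.5143 + 0.6389 + 0.6000) / 6 = 0.681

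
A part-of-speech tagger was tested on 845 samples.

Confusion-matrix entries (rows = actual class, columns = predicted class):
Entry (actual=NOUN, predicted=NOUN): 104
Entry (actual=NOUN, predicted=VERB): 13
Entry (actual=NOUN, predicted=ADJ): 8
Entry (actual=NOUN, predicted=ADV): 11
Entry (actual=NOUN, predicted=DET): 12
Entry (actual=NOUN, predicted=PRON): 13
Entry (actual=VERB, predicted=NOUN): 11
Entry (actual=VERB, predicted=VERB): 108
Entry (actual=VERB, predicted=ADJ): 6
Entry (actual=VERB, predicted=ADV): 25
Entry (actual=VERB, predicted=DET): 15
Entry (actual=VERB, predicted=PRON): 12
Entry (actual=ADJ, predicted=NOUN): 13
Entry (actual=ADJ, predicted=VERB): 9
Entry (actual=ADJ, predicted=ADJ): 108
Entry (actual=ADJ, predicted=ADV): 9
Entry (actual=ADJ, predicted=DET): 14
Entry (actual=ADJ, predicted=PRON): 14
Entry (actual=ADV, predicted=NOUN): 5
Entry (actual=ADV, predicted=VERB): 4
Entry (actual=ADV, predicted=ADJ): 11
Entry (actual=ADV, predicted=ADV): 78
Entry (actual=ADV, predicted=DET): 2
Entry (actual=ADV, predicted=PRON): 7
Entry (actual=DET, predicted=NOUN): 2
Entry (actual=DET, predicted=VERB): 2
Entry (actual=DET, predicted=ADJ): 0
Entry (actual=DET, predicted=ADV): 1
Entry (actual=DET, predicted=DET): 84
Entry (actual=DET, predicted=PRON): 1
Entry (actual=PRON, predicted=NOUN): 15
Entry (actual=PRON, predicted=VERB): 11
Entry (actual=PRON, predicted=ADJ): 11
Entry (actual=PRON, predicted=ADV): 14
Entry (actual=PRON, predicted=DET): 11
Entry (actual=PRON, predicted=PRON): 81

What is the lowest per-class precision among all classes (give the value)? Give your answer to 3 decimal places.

Per-class precision (TP/(TP+FP)):
  NOUN: TP=104, FP=11+13+5+2+15=46 → 104/150 = 0.6933
  VERB: TP=108, FP=13+9+4+2+11=39 → 108/147 = 0.7347
  ADJ: TP=108, FP=8+6+11+0+11=36 → 108/144 = 0.7500
  ADV: TP=78, FP=11+25+9+1+14=60 → 78/138 = 0.5652
  DET: TP=84, FP=12+15+14+2+11=54 → 84/138 = 0.6087
  PRON: TP=81, FP=13+12+14+7+1=47 → 81/128 = 0.6328
Lowest is class 'ADV' with precision = 0.565.

0.565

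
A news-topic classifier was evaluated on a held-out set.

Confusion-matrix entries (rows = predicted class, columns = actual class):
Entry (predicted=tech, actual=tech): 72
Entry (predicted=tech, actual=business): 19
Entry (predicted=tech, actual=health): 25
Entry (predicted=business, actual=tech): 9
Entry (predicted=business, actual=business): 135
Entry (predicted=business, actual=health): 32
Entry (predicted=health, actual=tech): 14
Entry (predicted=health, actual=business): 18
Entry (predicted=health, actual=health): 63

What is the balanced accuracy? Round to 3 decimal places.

Balanced accuracy = mean of per-class recall.
  tech: recall = 72/95 = 0.7579
  business: recall = 135/172 = 0.7849
  health: recall = 63/120 = 0.5250
Mean = (0.7579 + 0.7849 + 0.5250) / 3 = 0.689

0.689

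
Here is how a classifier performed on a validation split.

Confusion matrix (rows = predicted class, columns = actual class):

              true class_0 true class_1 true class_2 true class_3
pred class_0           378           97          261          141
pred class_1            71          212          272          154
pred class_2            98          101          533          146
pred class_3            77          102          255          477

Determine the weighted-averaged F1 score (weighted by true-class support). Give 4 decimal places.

Per-class F1 score (2·TP/(2·TP+FP+FN)):
  class_0: TP=378, FP=97+261+141=499, FN=71+98+77=246 → 756/1501 = 0.50366
  class_1: TP=212, FP=71+272+154=497, FN=97+101+102=300 → 424/1221 = 0.34726
  class_2: TP=533, FP=98+101+146=345, FN=261+272+255=788 → 1066/2199 = 0.48477
  class_3: TP=477, FP=77+102+255=434, FN=141+154+146=441 → 954/1829 = 0.52160
Weighted-F1 score = Σ (supportᵢ/N)·F1 scoreᵢ with N=3375: (624/3375)·0.50366 + (512/3375)·0.34726 + (1321/3375)·0.48477 + (918/3375)·0.52160 = 0.4774

0.4774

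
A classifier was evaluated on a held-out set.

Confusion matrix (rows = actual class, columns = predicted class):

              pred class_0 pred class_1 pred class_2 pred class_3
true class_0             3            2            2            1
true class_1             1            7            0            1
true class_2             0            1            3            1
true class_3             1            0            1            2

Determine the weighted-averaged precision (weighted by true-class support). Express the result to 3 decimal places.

Per-class precision (TP/(TP+FP)):
  class_0: TP=3, FP=1+0+1=2 → 3/5 = 0.6000
  class_1: TP=7, FP=2+1+0=3 → 7/10 = 0.7000
  class_2: TP=3, FP=2+0+1=3 → 3/6 = 0.5000
  class_3: TP=2, FP=1+1+1=3 → 2/5 = 0.4000
Weighted-precision = Σ (supportᵢ/N)·precisionᵢ with N=26: (8/26)·0.6000 + (9/26)·0.7000 + (5/26)·0.5000 + (4/26)·0.4000 = 0.585

0.585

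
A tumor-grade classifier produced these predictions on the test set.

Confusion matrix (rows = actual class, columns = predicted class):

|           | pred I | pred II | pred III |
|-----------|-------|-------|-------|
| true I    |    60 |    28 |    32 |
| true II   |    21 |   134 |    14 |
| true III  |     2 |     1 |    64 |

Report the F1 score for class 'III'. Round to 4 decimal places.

0.7232

Take TP from the diagonal, FP from the rest of the 'III' prediction marginal, FN from the rest of the 'III' actual marginal.
F1 score = 2·TP/(2·TP+FP+FN).
III: TP=64, FP=32+14=46, FN=2+1=3 → 128/177 = 0.72316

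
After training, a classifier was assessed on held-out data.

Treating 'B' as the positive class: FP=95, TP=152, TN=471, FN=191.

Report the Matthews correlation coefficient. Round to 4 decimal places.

MCC = (TP·TN − FP·FN) / √((TP+FP)(TP+FN)(TN+FP)(TN+FN))
Numerator = 152·471 − 95·191 = 53447
Denominator = √(247·343·566·662) = √31744280932 = 178169.2480
MCC = 53447 / 178169.2480 = 0.3000

0.3000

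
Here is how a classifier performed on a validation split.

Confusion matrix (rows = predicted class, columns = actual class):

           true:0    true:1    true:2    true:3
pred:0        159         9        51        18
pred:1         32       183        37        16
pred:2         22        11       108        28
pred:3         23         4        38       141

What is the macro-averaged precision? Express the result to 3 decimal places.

0.669

Per-class precision (TP/(TP+FP)):
  0: TP=159, FP=9+51+18=78 → 159/237 = 0.6709
  1: TP=183, FP=32+37+16=85 → 183/268 = 0.6828
  2: TP=108, FP=22+11+28=61 → 108/169 = 0.6391
  3: TP=141, FP=23+4+38=65 → 141/206 = 0.6845
Macro-precision = mean = (0.6709 + 0.6828 + 0.6391 + 0.6845) / 4 = 0.669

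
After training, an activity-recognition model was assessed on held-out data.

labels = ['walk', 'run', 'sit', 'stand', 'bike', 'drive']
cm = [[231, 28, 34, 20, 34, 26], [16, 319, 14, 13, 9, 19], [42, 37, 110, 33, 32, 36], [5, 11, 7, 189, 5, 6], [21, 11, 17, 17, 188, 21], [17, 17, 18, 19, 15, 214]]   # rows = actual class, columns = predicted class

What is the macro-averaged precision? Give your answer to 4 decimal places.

0.6631

Per-class precision (TP/(TP+FP)):
  walk: TP=231, FP=16+42+5+21+17=101 → 231/332 = 0.69578
  run: TP=319, FP=28+37+11+11+17=104 → 319/423 = 0.75414
  sit: TP=110, FP=34+14+7+17+18=90 → 110/200 = 0.55000
  stand: TP=189, FP=20+13+33+17+19=102 → 189/291 = 0.64948
  bike: TP=188, FP=34+9+32+5+15=95 → 188/283 = 0.66431
  drive: TP=214, FP=26+19+36+6+21=108 → 214/322 = 0.66460
Macro-precision = mean = (0.69578 + 0.75414 + 0.55000 + 0.64948 + 0.66431 + 0.66460) / 6 = 0.6631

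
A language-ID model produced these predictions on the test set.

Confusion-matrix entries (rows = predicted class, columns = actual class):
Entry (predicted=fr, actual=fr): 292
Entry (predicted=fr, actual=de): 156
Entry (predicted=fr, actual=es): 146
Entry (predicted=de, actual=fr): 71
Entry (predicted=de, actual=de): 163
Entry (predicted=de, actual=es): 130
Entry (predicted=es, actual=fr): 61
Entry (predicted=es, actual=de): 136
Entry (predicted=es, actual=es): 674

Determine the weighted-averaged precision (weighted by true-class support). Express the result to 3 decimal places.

0.627

Per-class precision (TP/(TP+FP)):
  fr: TP=292, FP=156+146=302 → 292/594 = 0.4916
  de: TP=163, FP=71+130=201 → 163/364 = 0.4478
  es: TP=674, FP=61+136=197 → 674/871 = 0.7738
Weighted-precision = Σ (supportᵢ/N)·precisionᵢ with N=1829: (424/1829)·0.4916 + (455/1829)·0.4478 + (950/1829)·0.7738 = 0.627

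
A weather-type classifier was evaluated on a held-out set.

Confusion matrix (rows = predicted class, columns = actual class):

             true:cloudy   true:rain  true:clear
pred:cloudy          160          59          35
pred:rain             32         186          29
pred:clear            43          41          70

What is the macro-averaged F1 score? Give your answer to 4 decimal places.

Per-class F1 score (2·TP/(2·TP+FP+FN)):
  cloudy: TP=160, FP=59+35=94, FN=32+43=75 → 320/489 = 0.65440
  rain: TP=186, FP=32+29=61, FN=59+41=100 → 372/533 = 0.69794
  clear: TP=70, FP=43+41=84, FN=35+29=64 → 140/288 = 0.48611
Macro-F1 score = mean = (0.65440 + 0.69794 + 0.48611) / 3 = 0.6128

0.6128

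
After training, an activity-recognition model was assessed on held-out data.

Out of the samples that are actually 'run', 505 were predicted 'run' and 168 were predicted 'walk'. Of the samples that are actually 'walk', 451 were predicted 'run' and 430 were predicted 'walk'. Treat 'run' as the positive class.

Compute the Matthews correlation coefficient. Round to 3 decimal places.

MCC = (TP·TN − FP·FN) / √((TP+FP)(TP+FN)(TN+FP)(TN+FN))
Numerator = 505·430 − 451·168 = 141382
Denominator = √(956·673·881·598) = √338961247144 = 582203.7849
MCC = 141382 / 582203.7849 = 0.243

0.243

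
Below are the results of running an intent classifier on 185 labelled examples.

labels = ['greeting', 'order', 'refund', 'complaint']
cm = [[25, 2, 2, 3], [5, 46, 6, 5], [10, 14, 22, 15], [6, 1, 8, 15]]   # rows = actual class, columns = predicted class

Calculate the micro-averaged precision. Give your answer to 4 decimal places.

Micro-averaging pools counts across classes: ΣTP=108, ΣFP=77, ΣFN=77.
Micro-precision = TP/(TP+FP) on pooled counts = 0.5838 (equals overall accuracy in single-label multiclass).

0.5838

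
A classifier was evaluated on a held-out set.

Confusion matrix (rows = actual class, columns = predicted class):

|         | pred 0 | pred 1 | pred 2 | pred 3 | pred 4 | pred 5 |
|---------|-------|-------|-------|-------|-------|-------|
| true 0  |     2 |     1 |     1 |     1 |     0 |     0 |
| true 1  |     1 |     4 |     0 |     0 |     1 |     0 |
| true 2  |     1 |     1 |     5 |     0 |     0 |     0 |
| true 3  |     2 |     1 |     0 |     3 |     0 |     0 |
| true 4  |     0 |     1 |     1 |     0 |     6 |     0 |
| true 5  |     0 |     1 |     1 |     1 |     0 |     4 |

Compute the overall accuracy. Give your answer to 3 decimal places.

0.615

Accuracy = trace / total = (2+4+5+3+6+4=24) / 39 = 24/39 = 0.615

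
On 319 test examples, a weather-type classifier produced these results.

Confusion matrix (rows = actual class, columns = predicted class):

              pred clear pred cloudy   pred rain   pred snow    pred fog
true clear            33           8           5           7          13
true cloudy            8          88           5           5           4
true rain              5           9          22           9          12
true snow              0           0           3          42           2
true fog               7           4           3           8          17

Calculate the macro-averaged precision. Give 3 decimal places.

Per-class precision (TP/(TP+FP)):
  clear: TP=33, FP=8+5+0+7=20 → 33/53 = 0.6226
  cloudy: TP=88, FP=8+9+0+4=21 → 88/109 = 0.8073
  rain: TP=22, FP=5+5+3+3=16 → 22/38 = 0.5789
  snow: TP=42, FP=7+5+9+8=29 → 42/71 = 0.5915
  fog: TP=17, FP=13+4+12+2=31 → 17/48 = 0.3542
Macro-precision = mean = (0.6226 + 0.8073 + 0.5789 + 0.5915 + 0.3542) / 5 = 0.591

0.591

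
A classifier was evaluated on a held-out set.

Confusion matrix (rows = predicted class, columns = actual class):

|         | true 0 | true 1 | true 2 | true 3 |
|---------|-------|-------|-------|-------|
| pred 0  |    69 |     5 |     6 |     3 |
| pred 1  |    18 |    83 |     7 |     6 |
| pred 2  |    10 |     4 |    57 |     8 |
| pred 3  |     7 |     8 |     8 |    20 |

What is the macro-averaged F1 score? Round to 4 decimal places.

0.6849

Per-class F1 score (2·TP/(2·TP+FP+FN)):
  0: TP=69, FP=5+6+3=14, FN=18+10+7=35 → 138/187 = 0.73797
  1: TP=83, FP=18+7+6=31, FN=5+4+8=17 → 166/214 = 0.77570
  2: TP=57, FP=10+4+8=22, FN=6+7+8=21 → 114/157 = 0.72611
  3: TP=20, FP=7+8+8=23, FN=3+6+8=17 → 40/80 = 0.50000
Macro-F1 score = mean = (0.73797 + 0.77570 + 0.72611 + 0.50000) / 4 = 0.6849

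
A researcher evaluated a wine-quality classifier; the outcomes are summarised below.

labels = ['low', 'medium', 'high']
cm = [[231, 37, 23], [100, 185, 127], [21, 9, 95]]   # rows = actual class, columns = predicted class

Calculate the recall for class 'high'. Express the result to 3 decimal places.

Take TP from the diagonal, FP from the rest of the 'high' prediction marginal, FN from the rest of the 'high' actual marginal.
recall = TP/(TP+FN).
high: TP=95, FN=21+9=30 → 95/125 = 0.7600

0.760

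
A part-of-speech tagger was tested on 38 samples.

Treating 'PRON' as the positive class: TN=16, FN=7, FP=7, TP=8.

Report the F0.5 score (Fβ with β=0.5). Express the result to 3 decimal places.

0.533

Fβ = (1+β²)·TP / ((1+β²)·TP + β²·FN + FP), with β²=1/4
= 1.25·8 / (1.25·8 + 0.25·7 + 7) = 0.533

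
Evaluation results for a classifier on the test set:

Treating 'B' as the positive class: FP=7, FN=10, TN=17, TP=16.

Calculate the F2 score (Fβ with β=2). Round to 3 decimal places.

0.630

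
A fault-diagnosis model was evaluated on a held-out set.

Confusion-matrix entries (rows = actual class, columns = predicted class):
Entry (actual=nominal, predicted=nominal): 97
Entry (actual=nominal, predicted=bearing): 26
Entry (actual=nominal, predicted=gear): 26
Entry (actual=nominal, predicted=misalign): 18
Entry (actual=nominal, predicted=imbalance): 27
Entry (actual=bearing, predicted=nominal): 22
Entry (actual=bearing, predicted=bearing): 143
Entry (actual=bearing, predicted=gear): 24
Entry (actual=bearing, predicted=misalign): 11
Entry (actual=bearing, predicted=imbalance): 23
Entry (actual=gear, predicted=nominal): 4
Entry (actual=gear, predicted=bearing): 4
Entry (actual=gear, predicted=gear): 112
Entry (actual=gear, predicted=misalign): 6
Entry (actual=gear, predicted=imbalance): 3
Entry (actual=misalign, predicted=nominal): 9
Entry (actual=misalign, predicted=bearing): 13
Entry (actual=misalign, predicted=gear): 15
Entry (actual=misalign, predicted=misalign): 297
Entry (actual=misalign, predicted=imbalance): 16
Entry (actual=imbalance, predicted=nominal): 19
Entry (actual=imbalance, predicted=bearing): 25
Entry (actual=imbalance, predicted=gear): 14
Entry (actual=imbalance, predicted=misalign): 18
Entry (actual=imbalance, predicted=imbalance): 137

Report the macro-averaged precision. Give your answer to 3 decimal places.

0.684

Per-class precision (TP/(TP+FP)):
  nominal: TP=97, FP=22+4+9+19=54 → 97/151 = 0.6424
  bearing: TP=143, FP=26+4+13+25=68 → 143/211 = 0.6777
  gear: TP=112, FP=26+24+15+14=79 → 112/191 = 0.5864
  misalign: TP=297, FP=18+11+6+18=53 → 297/350 = 0.8486
  imbalance: TP=137, FP=27+23+3+16=69 → 137/206 = 0.6650
Macro-precision = mean = (0.6424 + 0.6777 + 0.5864 + 0.8486 + 0.6650) / 5 = 0.684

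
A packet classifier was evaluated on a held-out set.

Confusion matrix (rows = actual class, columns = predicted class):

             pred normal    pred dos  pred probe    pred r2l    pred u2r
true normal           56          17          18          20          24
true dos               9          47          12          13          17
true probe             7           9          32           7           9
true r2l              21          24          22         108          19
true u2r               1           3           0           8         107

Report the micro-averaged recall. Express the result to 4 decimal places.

Micro-averaging pools counts across classes: ΣTP=350, ΣFP=260, ΣFN=260.
Micro-recall = TP/(TP+FN) on pooled counts = 0.5738 (equals overall accuracy in single-label multiclass).

0.5738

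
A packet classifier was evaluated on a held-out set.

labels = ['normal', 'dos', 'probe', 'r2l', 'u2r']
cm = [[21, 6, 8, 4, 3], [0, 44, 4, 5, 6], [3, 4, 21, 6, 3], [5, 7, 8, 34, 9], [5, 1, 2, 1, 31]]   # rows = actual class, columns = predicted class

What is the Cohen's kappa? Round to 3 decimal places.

0.530

Observed agreement pₒ = trace/N = 151/241 = 0.6266
Expected agreement pₑ = Σ (rowᵢ·colᵢ)/N² = (42·34 + 59·62 + 37·43 + 63·50 + 40·52)/241² = 0.2050
κ = (pₒ − pₑ)/(1 − pₑ) = (0.6266 − 0.2050)/(1 − 0.2050) = 0.530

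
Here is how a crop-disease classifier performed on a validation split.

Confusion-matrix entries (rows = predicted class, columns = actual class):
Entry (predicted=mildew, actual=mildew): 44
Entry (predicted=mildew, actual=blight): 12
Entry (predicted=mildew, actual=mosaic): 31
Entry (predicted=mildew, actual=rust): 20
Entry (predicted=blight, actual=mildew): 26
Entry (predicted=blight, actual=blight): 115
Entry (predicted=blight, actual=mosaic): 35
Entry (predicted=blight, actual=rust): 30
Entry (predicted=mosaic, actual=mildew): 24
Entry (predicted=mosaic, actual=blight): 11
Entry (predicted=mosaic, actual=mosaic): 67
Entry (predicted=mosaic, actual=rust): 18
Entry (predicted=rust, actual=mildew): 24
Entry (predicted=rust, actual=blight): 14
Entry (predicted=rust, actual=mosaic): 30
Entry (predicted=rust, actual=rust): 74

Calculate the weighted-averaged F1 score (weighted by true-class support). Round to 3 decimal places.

0.513

Per-class F1 score (2·TP/(2·TP+FP+FN)):
  mildew: TP=44, FP=12+31+20=63, FN=26+24+24=74 → 88/225 = 0.3911
  blight: TP=115, FP=26+35+30=91, FN=12+11+14=37 → 230/358 = 0.6425
  mosaic: TP=67, FP=24+11+18=53, FN=31+35+30=96 → 134/283 = 0.4735
  rust: TP=74, FP=24+14+30=68, FN=20+30+18=68 → 148/284 = 0.5211
Weighted-F1 score = Σ (supportᵢ/N)·F1 scoreᵢ with N=575: (118/575)·0.3911 + (152/575)·0.6425 + (163/575)·0.4735 + (142/575)·0.5211 = 0.513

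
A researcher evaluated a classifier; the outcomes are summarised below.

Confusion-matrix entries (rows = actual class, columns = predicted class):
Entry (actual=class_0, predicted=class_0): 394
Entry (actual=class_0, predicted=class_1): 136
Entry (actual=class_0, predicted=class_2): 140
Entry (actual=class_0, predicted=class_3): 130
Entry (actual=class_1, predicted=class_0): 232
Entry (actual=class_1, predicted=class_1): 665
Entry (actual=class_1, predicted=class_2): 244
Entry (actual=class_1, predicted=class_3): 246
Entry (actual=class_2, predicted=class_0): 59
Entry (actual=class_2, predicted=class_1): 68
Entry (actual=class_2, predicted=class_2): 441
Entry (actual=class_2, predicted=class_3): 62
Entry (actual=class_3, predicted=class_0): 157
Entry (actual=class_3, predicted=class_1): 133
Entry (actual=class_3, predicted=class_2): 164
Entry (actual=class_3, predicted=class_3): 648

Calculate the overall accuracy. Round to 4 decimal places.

Accuracy = trace / total = (394+665+441+648=2148) / 3919 = 2148/3919 = 0.5481

0.5481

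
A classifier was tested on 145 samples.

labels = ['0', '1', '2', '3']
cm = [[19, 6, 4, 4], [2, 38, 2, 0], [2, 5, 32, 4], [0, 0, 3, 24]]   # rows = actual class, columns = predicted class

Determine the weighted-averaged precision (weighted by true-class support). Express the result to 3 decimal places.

Per-class precision (TP/(TP+FP)):
  0: TP=19, FP=2+2+0=4 → 19/23 = 0.8261
  1: TP=38, FP=6+5+0=11 → 38/49 = 0.7755
  2: TP=32, FP=4+2+3=9 → 32/41 = 0.7805
  3: TP=24, FP=4+0+4=8 → 24/32 = 0.7500
Weighted-precision = Σ (supportᵢ/N)·precisionᵢ with N=145: (33/145)·0.8261 + (42/145)·0.7755 + (43/145)·0.7805 + (27/145)·0.7500 = 0.784

0.784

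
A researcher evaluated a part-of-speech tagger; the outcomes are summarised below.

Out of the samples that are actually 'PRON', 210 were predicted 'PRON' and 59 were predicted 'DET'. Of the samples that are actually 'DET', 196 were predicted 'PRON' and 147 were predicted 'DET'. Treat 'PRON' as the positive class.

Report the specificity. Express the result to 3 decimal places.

0.429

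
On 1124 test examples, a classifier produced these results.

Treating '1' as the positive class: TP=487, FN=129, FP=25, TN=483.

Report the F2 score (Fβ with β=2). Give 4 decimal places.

Fβ = (1+β²)·TP / ((1+β²)·TP + β²·FN + FP), with β²=4
= 5·487 / (5·487 + 4·129 + 25) = 0.8182

0.8182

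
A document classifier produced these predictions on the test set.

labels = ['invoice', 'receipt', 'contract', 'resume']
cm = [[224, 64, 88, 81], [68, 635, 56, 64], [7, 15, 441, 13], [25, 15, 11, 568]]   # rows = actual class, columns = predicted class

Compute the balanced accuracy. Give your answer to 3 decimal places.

0.776

Balanced accuracy = mean of per-class recall.
  invoice: recall = 224/457 = 0.4902
  receipt: recall = 635/823 = 0.7716
  contract: recall = 441/476 = 0.9265
  resume: recall = 568/619 = 0.9176
Mean = (0.4902 + 0.7716 + 0.9265 + 0.9176) / 4 = 0.776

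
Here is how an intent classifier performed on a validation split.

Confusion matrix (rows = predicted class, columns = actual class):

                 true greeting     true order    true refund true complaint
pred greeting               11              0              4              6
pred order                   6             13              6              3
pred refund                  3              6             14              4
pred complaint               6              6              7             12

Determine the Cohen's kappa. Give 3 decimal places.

Observed agreement pₒ = trace/N = 50/107 = 0.4673
Expected agreement pₑ = Σ (rowᵢ·colᵢ)/N² = (26·21 + 25·28 + 31·27 + 25·31)/107² = 0.2496
κ = (pₒ − pₑ)/(1 − pₑ) = (0.4673 − 0.2496)/(1 − 0.2496) = 0.290

0.290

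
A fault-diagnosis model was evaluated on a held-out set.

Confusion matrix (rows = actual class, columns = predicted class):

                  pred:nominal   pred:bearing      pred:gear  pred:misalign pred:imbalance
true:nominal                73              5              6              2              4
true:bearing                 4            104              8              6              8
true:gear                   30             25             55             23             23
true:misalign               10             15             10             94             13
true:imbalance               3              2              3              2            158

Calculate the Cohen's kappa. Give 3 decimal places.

0.630

Observed agreement pₒ = trace/N = 484/686 = 0.7055
Expected agreement pₑ = Σ (rowᵢ·colᵢ)/N² = (90·120 + 130·151 + 156·82 + 142·127 + 168·206)/686² = 0.2037
κ = (pₒ − pₑ)/(1 − pₑ) = (0.7055 − 0.2037)/(1 − 0.2037) = 0.630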